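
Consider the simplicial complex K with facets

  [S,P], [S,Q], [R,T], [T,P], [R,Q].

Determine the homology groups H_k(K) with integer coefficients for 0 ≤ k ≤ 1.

We work with the vertex ordering P < Q < R < S < T. The simplices of K, each written with vertices in increasing order, are:

  0-simplices (5): P, Q, R, S, T
  1-simplices (5): PS, PT, QR, QS, RT

giving chain groups C_0 ≅ Z^5, C_1 ≅ Z^5.

∂_1: C_1 → C_0 is given by ∂[p,q] = [q] − [p]. For instance
  ∂PS = S − P.
As a 5×5 matrix over Z this has rank 4, with invariant factors (1,1,1,1).

Reading off H_k = ker ∂_k / im ∂_{k+1}:

  H_0: rank C_0 − rank ∂_1 = 5 − 4 = 1, and the invariant factors of ∂_1 are all 1, so H_0 = Z.
  H_1: rank ker ∂_1 − rank ∂_2 = (5 − 4) − 0 = 1, and there is no ∂_2, so H_1 = Z.

As a check, the Euler characteristic is 5 − 5 = 0, which agrees with 1 − 1 = 0.

H_0 = Z,  H_1 = Z.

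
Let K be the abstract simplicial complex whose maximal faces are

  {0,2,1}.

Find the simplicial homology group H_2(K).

Take the total order 0 < 1 < 2 on the vertex set. Then K (dimension 2) consists of the simplices:

  0-simplices (3): [0], [1], [2]
  1-simplices (3): [0,1], [0,2], [1,2]
  2-simplices (1): [0,1,2]

so the chain groups are C_0 ≅ Z^3, C_1 ≅ Z^3, C_2 ≅ Z^1.

The boundary map ∂_1: C_1 → C_0 is given by ∂[p,q] = [q] − [p]. For instance
  ∂[0,1] = [1] − [0].
The 3×3 boundary matrix has rank 2 and Smith normal form diag(1,1).

Boundary ∂_2: C_2 → C_1 sends each 2-simplex [p,q,r] to [q,r] − [p,r] + [p,q]. For instance
  ∂[0,1,2] = [1,2] − [0,2] + [0,1].
This gives a 3×1 integer matrix of rank 1; reducing to Smith normal form yields diagonal entries (1).

Computing H_k = (kernel of ∂_k) / (image of ∂_{k+1}):

  H_2: rank ker ∂_2 − rank ∂_3 = (1 − 1) − 0 = 0, and there is no ∂_3, so H_2 ≅ 0.

H_2 ≅ 0.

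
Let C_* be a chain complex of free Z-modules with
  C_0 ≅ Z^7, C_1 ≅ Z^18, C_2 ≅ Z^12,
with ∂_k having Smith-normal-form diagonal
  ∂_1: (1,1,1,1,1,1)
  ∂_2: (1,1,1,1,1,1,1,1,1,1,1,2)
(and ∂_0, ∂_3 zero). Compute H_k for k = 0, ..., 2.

H_0: b_0 = 7 − 0 − 6 = 1; torsion from ∂_1 factors > 1: none. So H_0 = Z.
H_1: b_1 = 18 − 6 − 12 = 0; torsion from ∂_2 factors > 1: [2]. So H_1 = Z/2Z.
H_2: b_2 = 12 − 12 − 0 = 0; torsion from ∂_3 factors > 1: none. So H_2 = 0.

H_0 = Z,  H_1 = Z/2Z,  H_2 = 0.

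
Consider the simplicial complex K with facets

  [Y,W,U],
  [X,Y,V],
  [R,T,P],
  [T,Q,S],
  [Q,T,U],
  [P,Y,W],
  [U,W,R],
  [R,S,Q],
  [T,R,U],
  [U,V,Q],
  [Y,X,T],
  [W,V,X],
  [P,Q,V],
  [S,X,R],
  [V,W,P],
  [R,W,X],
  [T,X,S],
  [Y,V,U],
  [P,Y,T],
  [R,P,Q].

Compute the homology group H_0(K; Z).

K has 10 vertices, 30 edges, 20 triangles.
rank ∂_0 = 0, rank ∂_1 = 9 ⇒ b_0 = 10 − 0 − 9 = 1; all invariant factors of ∂_1 are 1 so no torsion. So H_0 ≅ Z.

H_0 = Z.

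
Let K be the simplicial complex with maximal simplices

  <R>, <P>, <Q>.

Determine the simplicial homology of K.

H_0 = Z^3.

We work with the vertex ordering P < Q < R. The simplices of K, each written with vertices in increasing order, are:

  0-simplices (3): P, Q, R

giving chain groups C_0 ≅ Z^3.

From H_k ≅ ker(∂_k) / im(∂_{k+1}) we obtain:

  H_0: rank C_0 − rank ∂_1 = 3 − 0 = 3, and there is no ∂_1, so H_0 ≅ Z^3.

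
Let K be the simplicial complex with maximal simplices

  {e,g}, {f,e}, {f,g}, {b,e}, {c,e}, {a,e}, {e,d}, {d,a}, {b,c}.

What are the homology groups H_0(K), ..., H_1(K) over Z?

H_0 = Z,  H_1 = Z^3.

Order the vertices as a < b < c < d < e < f < g. Listing each simplex with vertices in this order, K has dimension 1 with simplices:

  0-simplices (7): a, b, c, d, e, f, g
  1-simplices (9): ad, ae, bc, be, ce, de, ef, eg, fg

so the chain groups are C_0 ≅ Z^7, C_1 ≅ Z^9.

The boundary map ∂_1: C_1 → C_0 sends each edge [p,q] (with p < q) to q − p. For instance
  ∂fg = g − f.
This gives a 7×9 integer matrix of rank 6; reducing to Smith normal form yields diagonal entries (1,1,1,1,1,1).

Computing H_k = (kernel of ∂_k) / (image of ∂_{k+1}):

  H_0: rank C_0 − rank ∂_1 = 7 − 6 = 1, and the invariant factors of ∂_1 are all 1, so H_0 ≅ Z.
  H_1: rank ker ∂_1 − rank ∂_2 = (9 − 6) − 0 = 3, and there is no ∂_2, so H_1 ≅ Z^3.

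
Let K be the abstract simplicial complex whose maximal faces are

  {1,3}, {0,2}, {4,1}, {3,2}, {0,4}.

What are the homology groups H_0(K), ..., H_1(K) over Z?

H_0 ≅ Z,  H_1 ≅ Z.

We work with the vertex ordering 0 < 1 < 2 < 3 < 4. The simplices of K, each written with vertices in increasing order, are:

  0-simplices (5): [0], [1], [2], [3], [4]
  1-simplices (5): [0,2], [0,4], [1,3], [1,4], [2,3]

giving chain groups C_0 ≅ Z^5, C_1 ≅ Z^5.

The boundary map ∂_1: C_1 → C_0 sends each edge [p,q] (with p < q) to q − p.
As a 5×5 matrix over Z this has rank 4, with invariant factors (1,1,1,1).

From H_k ≅ ker(∂_k) / im(∂_{k+1}) we obtain:

  H_0: rank C_0 − rank ∂_1 = 5 − 4 = 1, and the invariant factors of ∂_1 are all 1, so H_0 = Z.
  H_1: rank ker ∂_1 − rank ∂_2 = (5 − 4) − 0 = 1, and there is no ∂_2, so H_1 = Z.

As a check, the Euler characteristic is 5 − 5 = 0, which agrees with 1 − 1 = 0.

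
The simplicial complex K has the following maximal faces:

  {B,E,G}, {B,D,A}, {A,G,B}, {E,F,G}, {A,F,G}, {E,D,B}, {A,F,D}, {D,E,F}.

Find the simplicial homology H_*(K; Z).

We work with the vertex ordering A < B < D < E < F < G. The simplices of K, each written with vertices in increasing order, are:

  0-simplices (6): A, B, D, E, F, G
  1-simplices (12): AB, AD, AF, AG, BD, BE, BG, DE, DF, EF, EG, FG
  2-simplices (8): ABD, ABG, ADF, AFG, BDE, BEG, DEF, EFG

giving chain groups C_0 ≅ Z^6, C_1 ≅ Z^12, C_2 ≅ Z^8.

The boundary map ∂_1: C_1 → C_0 sends each edge [p,q] (with p < q) to q − p. For instance
  ∂AB = B − A.
This gives a 6×12 integer matrix of rank 5; reducing to Smith normal form yields diagonal entries (1,1,1,1,1).

∂_2: C_2 → C_1 maps a triangle to the signed sum of its edges. For instance
  ∂ADF = DF − AF + AD,
  ∂AFG = FG − AG + AF.
The resulting 12×8 matrix has rank 7, and its Smith normal form has invariant factors (1,1,1,1,1,1,1).

Reading off H_k = ker ∂_k / im ∂_{k+1}:

  H_0: rank C_0 − rank ∂_1 = 6 − 5 = 1, and the invariant factors of ∂_1 are all 1, so H_0 = Z.
  H_1: rank ker ∂_1 − rank ∂_2 = (12 − 5) − 7 = 0, and the invariant factors of ∂_2 are all 1, so H_1 = 0.
  H_2: rank ker ∂_2 − rank ∂_3 = (8 − 7) − 0 = 1, and there is no ∂_3, so H_2 = Z.

H_0 = Z,  H_1 = 0,  H_2 = Z.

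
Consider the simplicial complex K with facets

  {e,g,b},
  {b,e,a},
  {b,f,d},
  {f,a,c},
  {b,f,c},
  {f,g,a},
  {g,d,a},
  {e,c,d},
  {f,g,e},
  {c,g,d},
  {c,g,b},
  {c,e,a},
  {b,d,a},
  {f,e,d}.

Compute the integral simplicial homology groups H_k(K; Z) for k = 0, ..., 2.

H_0 = Z,  H_1 = Z^2,  H_2 = Z.

Take the total order a < b < c < d < e < f < g on the vertex set. Then K (dimension 2) consists of the simplices:

  0-simplices (7): a, b, c, d, e, f, g
  1-simplices (21): ab, ac, ad, ae, af, ag, bc, bd, be, bf, bg, cd, ce, cf, cg, de, df, dg, ef, eg, fg
  2-simplices (14): abd, abe, ace, acf, adg, afg, bcf, bcg, bdf, beg, cde, cdg, def, efg

Hence C_0 ≅ Z^7, C_1 ≅ Z^21, C_2 ≅ Z^14.

The boundary map ∂_1: C_1 → C_0 is given by ∂[p,q] = [q] − [p].
The 7×21 boundary matrix has rank 6 and Smith normal form diag(1,1,1,1,1,1).

The boundary map ∂_2: C_2 → C_1 sends each 2-simplex [p,q,r] to [q,r] − [p,r] + [p,q]. For instance
  ∂ace = ce − ae + ac,
  ∂adg = dg − ag + ad.
The resulting 21×14 matrix has rank 13, and its Smith normal form has invariant factors (1,1,1,1,1,1,1,1,1,1,1,1,1).

From H_k ≅ ker(∂_k) / im(∂_{k+1}) we obtain:

  H_0: rank C_0 − rank ∂_1 = 7 − 6 = 1, and the invariant factors of ∂_1 are all 1, so H_0 ≅ Z.
  H_1: rank ker ∂_1 − rank ∂_2 = (21 − 6) − 13 = 2, and the invariant factors of ∂_2 are all 1, so H_1 ≅ Z^2.
  H_2: rank ker ∂_2 − rank ∂_3 = (14 − 13) − 0 = 1, and there is no ∂_3, so H_2 ≅ Z.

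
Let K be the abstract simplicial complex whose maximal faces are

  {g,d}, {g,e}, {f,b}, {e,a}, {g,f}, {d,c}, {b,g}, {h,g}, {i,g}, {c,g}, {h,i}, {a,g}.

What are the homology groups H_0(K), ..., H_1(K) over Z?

Take the total order a < b < c < d < e < f < g < h < i on the vertex set. Then K (dimension 1) consists of the simplices:

  0-simplices (9): a, b, c, d, e, f, g, h, i
  1-simplices (12): ae, ag, bf, bg, cd, cg, dg, eg, fg, gh, gi, hi

giving chain groups C_0 ≅ Z^9, C_1 ≅ Z^12.

The boundary map ∂_1: C_1 → C_0 maps an edge to its endpoints' difference, ∂[p,q] = q − p.
The 9×12 boundary matrix has rank 8 and Smith normal form diag(1,1,1,1,1,1,1,1).

Now H_k = ker ∂_k / im ∂_{k+1}, so:

  H_0: rank C_0 − rank ∂_1 = 9 − 8 = 1, and the invariant factors of ∂_1 are all 1, so H_0 = Z.
  H_1: rank ker ∂_1 − rank ∂_2 = (12 − 8) − 0 = 4, and there is no ∂_2, so H_1 = Z^4.

H_0 ≅ Z,  H_1 ≅ Z^4.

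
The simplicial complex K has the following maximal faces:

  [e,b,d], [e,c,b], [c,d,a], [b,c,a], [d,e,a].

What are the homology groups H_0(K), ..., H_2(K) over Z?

We work with the vertex ordering a < b < c < d < e. The simplices of K, each written with vertices in increasing order, are:

  0-simplices (5): a, b, c, d, e
  1-simplices (10): ab, ac, ad, ae, bc, bd, be, cd, ce, de
  2-simplices (5): abc, acd, ade, bce, bde

giving chain groups C_0 ≅ Z^5, C_1 ≅ Z^10, C_2 ≅ Z^5.

Boundary ∂_1: C_1 → C_0 sends each edge [p,q] (with p < q) to q − p.
The resulting 5×10 matrix has rank 4, and its Smith normal form has invariant factors (1,1,1,1).

The boundary map ∂_2: C_2 → C_1 acts by ∂[p,q,r] = [q,r] − [p,r] + [p,q]. For instance
  ∂bde = de − be + bd,
  ∂ade = de − ae + ad.
The 10×5 boundary matrix has rank 5 and Smith normal form diag(1,1,1,1,1).

Computing H_k = (kernel of ∂_k) / (image of ∂_{k+1}):

  H_0: rank C_0 − rank ∂_1 = 5 − 4 = 1, and the invariant factors of ∂_1 are all 1, so H_0 ≅ Z.
  H_1: rank ker ∂_1 − rank ∂_2 = (10 − 4) − 5 = 1, and the invariant factors of ∂_2 are all 1, so H_1 ≅ Z.
  H_2: rank ker ∂_2 − rank ∂_3 = (5 − 5) − 0 = 0, and there is no ∂_3, so H_2 ≅ 0.

As a check, the Euler characteristic is 5 − 10 + 5 = 0, which agrees with 1 − 1 + 0 = 0.

H_0 ≅ Z,  H_1 ≅ Z,  H_2 = 0.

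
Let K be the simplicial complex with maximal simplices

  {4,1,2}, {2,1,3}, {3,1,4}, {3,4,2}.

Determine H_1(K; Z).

Take the total order 1 < 2 < 3 < 4 on the vertex set. Then K (dimension 2) consists of the simplices:

  0-simplices (4): [1], [2], [3], [4]
  1-simplices (6): [1,2], [1,3], [1,4], [2,3], [2,4], [3,4]
  2-simplices (4): [1,2,3], [1,2,4], [1,3,4], [2,3,4]

so the chain groups are C_0 ≅ Z^4, C_1 ≅ Z^6, C_2 ≅ Z^4.

∂_1: C_1 → C_0 is given by ∂[p,q] = [q] − [p].
The resulting 4×6 matrix has rank 3, and its Smith normal form has invariant factors (1,1,1).

∂_2: C_2 → C_1 maps a triangle to the signed sum of its edges. For instance
  ∂[2,3,4] = [3,4] − [2,4] + [2,3],
  ∂[1,2,4] = [2,4] − [1,4] + [1,2].
As a 6×4 matrix over Z this has rank 3, with invariant factors (1,1,1).

Now H_k = ker ∂_k / im ∂_{k+1}, so:

  H_1: rank ker ∂_1 − rank ∂_2 = (6 − 3) − 3 = 0, and the invariant factors of ∂_2 are all 1, so H_1 = 0.

H_1 ≅ 0.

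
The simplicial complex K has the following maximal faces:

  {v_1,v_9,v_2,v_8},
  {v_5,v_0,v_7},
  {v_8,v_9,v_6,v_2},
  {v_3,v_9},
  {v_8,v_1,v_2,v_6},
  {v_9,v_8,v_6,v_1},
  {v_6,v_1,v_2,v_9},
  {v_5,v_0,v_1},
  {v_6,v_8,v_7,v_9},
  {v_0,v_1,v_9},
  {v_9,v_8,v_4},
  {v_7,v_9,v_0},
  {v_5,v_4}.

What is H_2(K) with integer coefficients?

H_2 ≅ 0.

Take the total order v_0 < v_1 < v_2 < v_3 < v_4 < v_5 < v_6 < v_7 < v_8 < v_9 on the vertex set. Then K (dimension 3) consists of the simplices:

  0-simplices (10): [v_0], [v_1], [v_2], [v_3], [v_4], [v_5], [v_6], [v_7], [v_8], [v_9]
  1-simplices (23): (23 of them)
  2-simplices (18): (18 of them)
  3-simplices (6): [v_1,v_2,v_6,v_8], [v_1,v_2,v_6,v_9], [v_1,v_2,v_8,v_9], [v_1,v_6,v_8,v_9], [v_2,v_6,v_8,v_9], [v_6,v_7,v_8,v_9]

Hence C_0 ≅ Z^10, C_1 ≅ Z^23, C_2 ≅ Z^18, C_3 ≅ Z^6.

Boundary ∂_1: C_1 → C_0 sends each edge [p,q] (with p < q) to q − p.
The resulting 10×23 matrix has rank 9, and its Smith normal form has invariant factors (1,1,1,1,1,1,1,1,1).

∂_2: C_2 → C_1 sends each 2-simplex [p,q,r] to [q,r] − [p,r] + [p,q]. For instance
  ∂[v_0,v_1,v_9] = [v_1,v_9] − [v_0,v_9] + [v_0,v_1],
  ∂[v_4,v_8,v_9] = [v_8,v_9] − [v_4,v_9] + [v_4,v_8].
The 23×18 boundary matrix has rank 13 and Smith normal form diag(1,1,1,1,1,1,1,1,1,1,1,1,1).

∂_3: C_3 → C_2 sends each 3-simplex σ to the alternating sum Σ_i (−1)^i (σ with its i-th vertex removed). For instance
  ∂[v_1,v_2,v_8,v_9] = [v_2,v_8,v_9] − [v_1,v_8,v_9] + [v_1,v_2,v_9] − [v_1,v_2,v_8],
  ∂[v_1,v_2,v_6,v_9] = [v_2,v_6,v_9] − [v_1,v_6,v_9] + [v_1,v_2,v_9] − [v_1,v_2,v_6].
This gives a 18×6 integer matrix of rank 5; reducing to Smith normal form yields diagonal entries (1,1,1,1,1).

Now H_k = ker ∂_k / im ∂_{k+1}, so:

  H_2: rank ker ∂_2 − rank ∂_3 = (18 − 13) − 5 = 0, and the invariant factors of ∂_3 are all 1, so H_2 ≅ 0.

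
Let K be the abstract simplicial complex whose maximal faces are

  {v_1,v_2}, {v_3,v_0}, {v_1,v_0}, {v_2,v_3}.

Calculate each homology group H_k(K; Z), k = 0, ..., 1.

We work with the vertex ordering v_0 < v_1 < v_2 < v_3. The simplices of K, each written with vertices in increasing order, are:

  0-simplices (4): [v_0], [v_1], [v_2], [v_3]
  1-simplices (4): [v_0,v_1], [v_0,v_3], [v_1,v_2], [v_2,v_3]

Hence C_0 ≅ Z^4, C_1 ≅ Z^4.

The boundary map ∂_1: C_1 → C_0 maps an edge to its endpoints' difference, ∂[p,q] = q − p. For instance
  ∂[v_0,v_3] = [v_3] − [v_0].
As a 4×4 matrix over Z this has rank 3, with invariant factors (1,1,1).

From H_k ≅ ker(∂_k) / im(∂_{k+1}) we obtain:

  H_0: rank C_0 − rank ∂_1 = 4 − 3 = 1, and the invariant factors of ∂_1 are all 1, so H_0 = Z.
  H_1: rank ker ∂_1 − rank ∂_2 = (4 − 3) − 0 = 1, and there is no ∂_2, so H_1 = Z.

As a check, the Euler characteristic is 4 − 4 = 0, which agrees with 1 − 1 = 0.

H_0 ≅ Z,  H_1 ≅ Z.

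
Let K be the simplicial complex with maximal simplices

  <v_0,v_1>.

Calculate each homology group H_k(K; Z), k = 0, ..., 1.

K has 2 vertices, 1 edge.
rank ∂_0 = 0, rank ∂_1 = 1 ⇒ b_0 = 2 − 0 − 1 = 1; all invariant factors of ∂_1 are 1 so no torsion. So H_0 = Z.
rank ∂_1 = 1, rank ∂_2 = 0 ⇒ b_1 = 1 − 1 − 0 = 0. So H_1 = 0.

H_0 = Z,  H_1 = 0.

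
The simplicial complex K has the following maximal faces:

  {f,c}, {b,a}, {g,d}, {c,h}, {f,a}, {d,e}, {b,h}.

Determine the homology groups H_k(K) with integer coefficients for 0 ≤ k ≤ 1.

H_0 = Z^2,  H_1 = Z.

We work with the vertex ordering a < b < c < d < e < f < g < h. The simplices of K, each written with vertices in increasing order, are:

  0-simplices (8): a, b, c, d, e, f, g, h
  1-simplices (7): ab, af, bh, cf, ch, de, dg

so the chain groups are C_0 ≅ Z^8, C_1 ≅ Z^7.

Boundary ∂_1: C_1 → C_0 sends each edge [p,q] (with p < q) to q − p. For instance
  ∂af = f − a.
As a 8×7 matrix over Z this has rank 6, with invariant factors (1,1,1,1,1,1).

From H_k ≅ ker(∂_k) / im(∂_{k+1}) we obtain:

  H_0: rank C_0 − rank ∂_1 = 8 − 6 = 2, and the invariant factors of ∂_1 are all 1, so H_0 ≅ Z^2.
  H_1: rank ker ∂_1 − rank ∂_2 = (7 − 6) − 0 = 1, and there is no ∂_2, so H_1 ≅ Z.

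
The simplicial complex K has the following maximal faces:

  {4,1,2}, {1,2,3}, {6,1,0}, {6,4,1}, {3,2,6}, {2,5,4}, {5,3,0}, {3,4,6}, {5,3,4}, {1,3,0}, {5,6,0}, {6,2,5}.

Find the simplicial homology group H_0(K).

H_0 = Z.

K has 7 vertices, 18 edges, 12 triangles.
rank ∂_0 = 0, rank ∂_1 = 6 ⇒ b_0 = 7 − 0 − 6 = 1; all invariant factors of ∂_1 are 1 so no torsion. So H_0 = Z.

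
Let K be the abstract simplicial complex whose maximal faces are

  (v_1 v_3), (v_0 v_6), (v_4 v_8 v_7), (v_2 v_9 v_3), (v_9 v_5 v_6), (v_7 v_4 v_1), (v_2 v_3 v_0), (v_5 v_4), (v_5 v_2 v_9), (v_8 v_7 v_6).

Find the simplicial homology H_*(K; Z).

We work with the vertex ordering v_0 < v_1 < v_2 < v_3 < v_4 < v_5 < v_6 < v_7 < v_8 < v_9. The simplices of K, each written with vertices in increasing order, are:

  0-simplices (10): [v_0], [v_1], [v_2], [v_3], [v_4], [v_5], [v_6], [v_7], [v_8], [v_9]
  1-simplices (19): (19 of them)
  2-simplices (7): [v_0,v_2,v_3], [v_1,v_4,v_7], [v_2,v_3,v_9], [v_2,v_5,v_9], [v_4,v_7,v_8], [v_5,v_6,v_9], [v_6,v_7,v_8]

giving chain groups C_0 ≅ Z^10, C_1 ≅ Z^19, C_2 ≅ Z^7.

The boundary map ∂_1: C_1 → C_0 is given by ∂[p,q] = [q] − [p].
As a 10×19 matrix over Z this has rank 9, with invariant factors (1,1,1,1,1,1,1,1,1).

The boundary map ∂_2: C_2 → C_1 maps a triangle to the signed sum of its edges. For instance
  ∂[v_2,v_3,v_9] = [v_3,v_9] − [v_2,v_9] + [v_2,v_3],
  ∂[v_2,v_5,v_9] = [v_5,v_9] − [v_2,v_9] + [v_2,v_5].
This gives a 19×7 integer matrix of rank 7; reducing to Smith normal form yields diagonal entries (1,1,1,1,1,1,1).

Reading off H_k = ker ∂_k / im ∂_{k+1}:

  H_0: rank C_0 − rank ∂_1 = 10 − 9 = 1, and the invariant factors of ∂_1 are all 1, so H_0 ≅ Z.
  H_1: rank ker ∂_1 − rank ∂_2 = (19 − 9) − 7 = 3, and the invariant factors of ∂_2 are all 1, so H_1 ≅ Z^3.
  H_2: rank ker ∂_2 − rank ∂_3 = (7 − 7) − 0 = 0, and there is no ∂_3, so H_2 ≅ 0.

H_0 = Z,  H_1 = Z^3,  H_2 = 0.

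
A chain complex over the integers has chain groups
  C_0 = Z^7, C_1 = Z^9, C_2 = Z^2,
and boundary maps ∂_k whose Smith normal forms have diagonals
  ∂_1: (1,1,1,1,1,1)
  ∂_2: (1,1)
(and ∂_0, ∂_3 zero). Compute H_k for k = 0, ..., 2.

H_0 = Z,  H_1 = Z,  H_2 = 0.

H_0: b_0 = 7 − 0 − 6 = 1; torsion from ∂_1 factors > 1: none. So H_0 = Z.
H_1: b_1 = 9 − 6 − 2 = 1; torsion from ∂_2 factors > 1: none. So H_1 = Z.
H_2: b_2 = 2 − 2 − 0 = 0; torsion from ∂_3 factors > 1: none. So H_2 = 0.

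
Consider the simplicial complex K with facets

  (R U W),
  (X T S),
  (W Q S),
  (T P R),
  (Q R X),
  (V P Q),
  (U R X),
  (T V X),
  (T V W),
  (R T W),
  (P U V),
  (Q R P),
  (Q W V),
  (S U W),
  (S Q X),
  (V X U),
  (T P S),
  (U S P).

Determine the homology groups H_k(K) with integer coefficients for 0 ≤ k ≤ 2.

H_0 = Z,  H_1 = Z^2,  H_2 = Z.

We work with the vertex ordering P < Q < R < S < T < U < V < W < X. The simplices of K, each written with vertices in increasing order, are:

  0-simplices (9): P, Q, R, S, T, U, V, W, X
  1-simplices (27): PQ, PR, PS, PT, PU, PV, QR, QS, QV, QW, QX, RT, RU, RW, RX, ST, SU, SW, SX, TV, TW, TX, UV, UW, UX, VW, VX
  2-simplices (18): PQR, PQV, PRT, PST, PSU, PUV, QRX, QSW, QSX, QVW, RTW, RUW, RUX, STX, SUW, TVW, TVX, UVX

giving chain groups C_0 ≅ Z^9, C_1 ≅ Z^27, C_2 ≅ Z^18.

∂_1: C_1 → C_0 maps an edge to its endpoints' difference, ∂[p,q] = q − p.
The resulting 9×27 matrix has rank 8, and its Smith normal form has invariant factors (1,1,1,1,1,1,1,1).

∂_2: C_2 → C_1 acts by ∂[p,q,r] = [q,r] − [p,r] + [p,q]. For instance
  ∂PRT = RT − PT + PR,
  ∂TVX = VX − TX + TV.
As a 27×18 matrix over Z this has rank 17, with invariant factors (1,1,1,1,1,1,1,1,1,1,1,1,1,1,1,1,1).

Now H_k = ker ∂_k / im ∂_{k+1}, so:

  H_0: rank C_0 − rank ∂_1 = 9 − 8 = 1, and the invariant factors of ∂_1 are all 1, so H_0 ≅ Z.
  H_1: rank ker ∂_1 − rank ∂_2 = (27 − 8) − 17 = 2, and the invariant factors of ∂_2 are all 1, so H_1 ≅ Z^2.
  H_2: rank ker ∂_2 − rank ∂_3 = (18 − 17) − 0 = 1, and there is no ∂_3, so H_2 ≅ Z.

(K is a triangulation of the torus T^2.)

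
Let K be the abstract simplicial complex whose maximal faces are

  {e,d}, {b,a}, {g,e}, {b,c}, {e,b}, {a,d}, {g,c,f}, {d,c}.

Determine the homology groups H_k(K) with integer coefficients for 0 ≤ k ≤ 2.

Take the total order a < b < c < d < e < f < g on the vertex set. Then K (dimension 2) consists of the simplices:

  0-simplices (7): a, b, c, d, e, f, g
  1-simplices (10): ab, ad, bc, be, cd, cf, cg, de, eg, fg
  2-simplices (1): cfg

giving chain groups C_0 ≅ Z^7, C_1 ≅ Z^10, C_2 ≅ Z^1.

The boundary map ∂_1: C_1 → C_0 sends each edge [p,q] (with p < q) to q − p. For instance
  ∂de = e − d.
The 7×10 boundary matrix has rank 6 and Smith normal form diag(1,1,1,1,1,1).

The boundary map ∂_2: C_2 → C_1 acts by ∂[p,q,r] = [q,r] − [p,r] + [p,q]. For instance
  ∂cfg = fg − cg + cf.
The 10×1 boundary matrix has rank 1 and Smith normal form diag(1).

Reading off H_k = ker ∂_k / im ∂_{k+1}:

  H_0: rank C_0 − rank ∂_1 = 7 − 6 = 1, and the invariant factors of ∂_1 are all 1, so H_0 = Z.
  H_1: rank ker ∂_1 − rank ∂_2 = (10 − 6) − 1 = 3, and the invariant factors of ∂_2 are all 1, so H_1 = Z^3.
  H_2: rank ker ∂_2 − rank ∂_3 = (1 − 1) − 0 = 0, and there is no ∂_3, so H_2 = 0.

H_0 ≅ Z,  H_1 ≅ Z^3,  H_2 = 0.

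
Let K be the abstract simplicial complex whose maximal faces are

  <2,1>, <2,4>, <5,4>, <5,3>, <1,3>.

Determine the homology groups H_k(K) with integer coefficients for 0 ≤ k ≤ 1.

H_0 = Z,  H_1 = Z.

We work with the vertex ordering 1 < 2 < 3 < 4 < 5. The simplices of K, each written with vertices in increasing order, are:

  0-simplices (5): [1], [2], [3], [4], [5]
  1-simplices (5): [1,2], [1,3], [2,4], [3,5], [4,5]

Hence C_0 ≅ Z^5, C_1 ≅ Z^5.

Boundary ∂_1: C_1 → C_0 is given by ∂[p,q] = [q] − [p]. For instance
  ∂[1,2] = [2] − [1].
The 5×5 boundary matrix has rank 4 and Smith normal form diag(1,1,1,1).

From H_k ≅ ker(∂_k) / im(∂_{k+1}) we obtain:

  H_0: rank C_0 − rank ∂_1 = 5 − 4 = 1, and the invariant factors of ∂_1 are all 1, so H_0 = Z.
  H_1: rank ker ∂_1 − rank ∂_2 = (5 − 4) − 0 = 1, and there is no ∂_2, so H_1 = Z.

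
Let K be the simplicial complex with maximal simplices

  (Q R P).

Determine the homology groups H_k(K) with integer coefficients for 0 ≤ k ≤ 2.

H_0 = Z,  H_1 = 0,  H_2 = 0.

Take the total order P < Q < R on the vertex set. Then K (dimension 2) consists of the simplices:

  0-simplices (3): P, Q, R
  1-simplices (3): PQ, PR, QR
  2-simplices (1): PQR

giving chain groups C_0 ≅ Z^3, C_1 ≅ Z^3, C_2 ≅ Z^1.

The boundary map ∂_1: C_1 → C_0 maps an edge to its endpoints' difference, ∂[p,q] = q − p. For instance
  ∂PQ = Q − P.
The 3×3 boundary matrix has rank 2 and Smith normal form diag(1,1).

Boundary ∂_2: C_2 → C_1 acts by ∂[p,q,r] = [q,r] − [p,r] + [p,q]. For instance
  ∂PQR = QR − PR + PQ.
As a 3×1 matrix over Z this has rank 1, with invariant factors (1).

Reading off H_k = ker ∂_k / im ∂_{k+1}:

  H_0: rank C_0 − rank ∂_1 = 3 − 2 = 1, and the invariant factors of ∂_1 are all 1, so H_0 ≅ Z.
  H_1: rank ker ∂_1 − rank ∂_2 = (3 − 2) − 1 = 0, and the invariant factors of ∂_2 are all 1, so H_1 ≅ 0.
  H_2: rank ker ∂_2 − rank ∂_3 = (1 − 1) − 0 = 0, and there is no ∂_3, so H_2 ≅ 0.

As a check, the Euler characteristic is 3 − 3 + 1 = 1, which agrees with 1 − 0 + 0 = 1.
(K is a triangulation of the 2-simplex.)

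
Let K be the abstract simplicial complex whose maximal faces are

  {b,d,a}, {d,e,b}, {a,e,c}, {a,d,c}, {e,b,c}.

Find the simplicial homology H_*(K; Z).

H_0 = Z,  H_1 = Z,  H_2 = 0.

K has 5 vertices, 10 edges, 5 triangles.
rank ∂_0 = 0, rank ∂_1 = 4 ⇒ b_0 = 5 − 0 − 4 = 1; all invariant factors of ∂_1 are 1 so no torsion. So H_0 = Z.
rank ∂_1 = 4, rank ∂_2 = 5 ⇒ b_1 = 10 − 4 − 5 = 1; all invariant factors of ∂_2 are 1 so no torsion. So H_1 = Z.
rank ∂_2 = 5, rank ∂_3 = 0 ⇒ b_2 = 5 − 5 − 0 = 0. So H_2 = 0.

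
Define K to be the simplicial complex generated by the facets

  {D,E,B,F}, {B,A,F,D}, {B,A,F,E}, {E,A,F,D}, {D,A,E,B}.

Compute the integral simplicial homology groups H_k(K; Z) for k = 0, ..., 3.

Fix the vertex order A < B < D < E < F and write every simplex with vertices in increasing order. Then dim K = 3 and the simplices of K are:

  0-simplices (5): A, B, D, E, F
  1-simplices (10): AB, AD, AE, AF, BD, BE, BF, DE, DF, EF
  2-simplices (10): ABD, ABE, ABF, ADE, ADF, AEF, BDE, BDF, BEF, DEF
  3-simplices (5): ABDE, ABDF, ABEF, ADEF, BDEF

giving chain groups C_0 ≅ Z^5, C_1 ≅ Z^10, C_2 ≅ Z^10, C_3 ≅ Z^5.

The boundary map ∂_1: C_1 → C_0 maps an edge to its endpoints' difference, ∂[p,q] = q − p.
The resulting 5×10 matrix has rank 4, and its Smith normal form has invariant factors (1,1,1,1).

Boundary ∂_2: C_2 → C_1 sends each 2-simplex [p,q,r] to [q,r] − [p,r] + [p,q]. For instance
  ∂BEF = EF − BF + BE,
  ∂ADE = DE − AE + AD.
As a 10×10 matrix over Z this has rank 6, with invariant factors (1,1,1,1,1,1).

Boundary ∂_3: C_3 → C_2 sends each 3-simplex σ to the alternating sum Σ_i (−1)^i (σ with its i-th vertex removed). For instance
  ∂ABDF = BDF − ADF + ABF − ABD,
  ∂BDEF = DEF − BEF + BDF − BDE.
This gives a 10×5 integer matrix of rank 4; reducing to Smith normal form yields diagonal entries (1,1,1,1).

Computing H_k = (kernel of ∂_k) / (image of ∂_{k+1}):

  H_0: rank C_0 − rank ∂_1 = 5 − 4 = 1, and the invariant factors of ∂_1 are all 1, so H_0 ≅ Z.
  H_1: rank ker ∂_1 − rank ∂_2 = (10 − 4) − 6 = 0, and the invariant factors of ∂_2 are all 1, so H_1 ≅ 0.
  H_2: rank ker ∂_2 − rank ∂_3 = (10 − 6) − 4 = 0, and the invariant factors of ∂_3 are all 1, so H_2 ≅ 0.
  H_3: rank ker ∂_3 − rank ∂_4 = (5 − 4) − 0 = 1, and there is no ∂_4, so H_3 ≅ Z.

As a check, the Euler characteristic is 5 − 10 + 10 − 5 = 0, which agrees with 1 − 0 + 0 − 1 = 0.

H_0 ≅ Z,  H_1 = 0,  H_2 = 0,  H_3 ≅ Z.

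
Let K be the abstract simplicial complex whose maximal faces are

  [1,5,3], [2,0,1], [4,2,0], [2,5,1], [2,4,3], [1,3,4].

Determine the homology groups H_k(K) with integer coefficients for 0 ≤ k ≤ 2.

Order the vertices as 0 < 1 < 2 < 3 < 4 < 5. Listing each simplex with vertices in this order, K has dimension 2 with simplices:

  0-simplices (6): [0], [1], [2], [3], [4], [5]
  1-simplices (12): [0,1], [0,2], [0,4], [1,2], [1,3], [1,4], [1,5], [2,3], [2,4], [2,5], [3,4], [3,5]
  2-simplices (6): [0,1,2], [0,2,4], [1,2,5], [1,3,4], [1,3,5], [2,3,4]

Hence C_0 ≅ Z^6, C_1 ≅ Z^12, C_2 ≅ Z^6.

∂_1: C_1 → C_0 sends each edge [p,q] (with p < q) to q − p. For instance
  ∂[2,4] = [4] − [2].
The 6×12 boundary matrix has rank 5 and Smith normal form diag(1,1,1,1,1).

Boundary ∂_2: C_2 → C_1 sends each 2-simplex [p,q,r] to [q,r] − [p,r] + [p,q]. For instance
  ∂[1,3,5] = [3,5] − [1,5] + [1,3],
  ∂[2,3,4] = [3,4] − [2,4] + [2,3].
As a 12×6 matrix over Z this has rank 6, with invariant factors (1,1,1,1,1,1).

Reading off H_k = ker ∂_k / im ∂_{k+1}:

  H_0: rank C_0 − rank ∂_1 = 6 − 5 = 1, and the invariant factors of ∂_1 are all 1, so H_0 = Z.
  H_1: rank ker ∂_1 − rank ∂_2 = (12 − 5) − 6 = 1, and the invariant factors of ∂_2 are all 1, so H_1 = Z.
  H_2: rank ker ∂_2 − rank ∂_3 = (6 − 6) − 0 = 0, and there is no ∂_3, so H_2 = 0.

(K is a triangulation of the cylinder S^1 x I.)

H_0 = Z,  H_1 = Z,  H_2 = 0.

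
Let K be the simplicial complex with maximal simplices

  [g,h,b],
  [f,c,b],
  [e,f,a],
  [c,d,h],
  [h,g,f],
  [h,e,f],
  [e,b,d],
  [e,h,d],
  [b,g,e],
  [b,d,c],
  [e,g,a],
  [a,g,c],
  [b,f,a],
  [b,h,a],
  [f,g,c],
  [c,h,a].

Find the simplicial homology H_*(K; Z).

H_0 ≅ Z,  H_1 ≅ Z^2,  H_2 ≅ Z.

Take the total order a < b < c < d < e < f < g < h on the vertex set. Then K (dimension 2) consists of the simplices:

  0-simplices (8): a, b, c, d, e, f, g, h
  1-simplices (24): ab, ac, ae, af, ag, ah, bc, bd, be, bf, bg, bh, cd, cf, cg, ch, de, dh, ef, eg, eh, fg, fh, gh
  2-simplices (16): abf, abh, acg, ach, aef, aeg, bcd, bcf, bde, beg, bgh, cdh, cfg, deh, efh, fgh

Hence C_0 ≅ Z^8, C_1 ≅ Z^24, C_2 ≅ Z^16.

Boundary ∂_1: C_1 → C_0 maps an edge to its endpoints' difference, ∂[p,q] = q − p.
The resulting 8×24 matrix has rank 7, and its Smith normal form has invariant factors (1,1,1,1,1,1,1).

Boundary ∂_2: C_2 → C_1 acts by ∂[p,q,r] = [q,r] − [p,r] + [p,q]. For instance
  ∂ach = ch − ah + ac,
  ∂acg = cg − ag + ac.
The 24×16 boundary matrix has rank 15 and Smith normal form diag(1,1,1,1,1,1,1,1,1,1,1,1,1,1,1).

Now H_k = ker ∂_k / im ∂_{k+1}, so:

  H_0: rank C_0 − rank ∂_1 = 8 − 7 = 1, and the invariant factors of ∂_1 are all 1, so H_0 ≅ Z.
  H_1: rank ker ∂_1 − rank ∂_2 = (24 − 7) − 15 = 2, and the invariant factors of ∂_2 are all 1, so H_1 ≅ Z^2.
  H_2: rank ker ∂_2 − rank ∂_3 = (16 − 15) − 0 = 1, and there is no ∂_3, so H_2 ≅ Z.

(K is a triangulation of the torus T^2.)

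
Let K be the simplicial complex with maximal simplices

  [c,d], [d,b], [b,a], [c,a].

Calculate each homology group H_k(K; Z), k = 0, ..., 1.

H_0 = Z,  H_1 = Z.

We work with the vertex ordering a < b < c < d. The simplices of K, each written with vertices in increasing order, are:

  0-simplices (4): a, b, c, d
  1-simplices (4): ab, ac, bd, cd

giving chain groups C_0 ≅ Z^4, C_1 ≅ Z^4.

Boundary ∂_1: C_1 → C_0 sends each edge [p,q] (with p < q) to q − p.
This gives a 4×4 integer matrix of rank 3; reducing to Smith normal form yields diagonal entries (1,1,1).

Now H_k = ker ∂_k / im ∂_{k+1}, so:

  H_0: rank C_0 − rank ∂_1 = 4 − 3 = 1, and the invariant factors of ∂_1 are all 1, so H_0 ≅ Z.
  H_1: rank ker ∂_1 − rank ∂_2 = (4 − 3) − 0 = 1, and there is no ∂_2, so H_1 ≅ Z.

As a check, the Euler characteristic is 4 − 4 = 0, which agrees with 1 − 1 = 0.
(K is a triangulation of the circle S^1.)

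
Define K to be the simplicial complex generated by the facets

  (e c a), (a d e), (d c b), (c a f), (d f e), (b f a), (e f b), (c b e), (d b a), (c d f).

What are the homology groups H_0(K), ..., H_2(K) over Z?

Take the total order a < b < c < d < e < f on the vertex set. Then K (dimension 2) consists of the simplices:

  0-simplices (6): a, b, c, d, e, f
  1-simplices (15): ab, ac, ad, ae, af, bc, bd, be, bf, cd, ce, cf, de, df, ef
  2-simplices (10): abd, abf, ace, acf, ade, bcd, bce, bef, cdf, def

Hence C_0 ≅ Z^6, C_1 ≅ Z^15, C_2 ≅ Z^10.

Boundary ∂_1: C_1 → C_0 sends each edge [p,q] (with p < q) to q − p. For instance
  ∂ad = d − a.
As a 6×15 matrix over Z this has rank 5, with invariant factors (1,1,1,1,1).

The boundary map ∂_2: C_2 → C_1 sends each 2-simplex [p,q,r] to [q,r] − [p,r] + [p,q]. For instance
  ∂abf = bf − af + ab,
  ∂ace = ce − ae + ac.
As a 15×10 matrix over Z this has rank 10, with invariant factors (1,1,1,1,1,1,1,1,1,2).

Reading off H_k = ker ∂_k / im ∂_{k+1}:

  H_0: rank C_0 − rank ∂_1 = 6 − 5 = 1, and the invariant factors of ∂_1 are all 1, so H_0 ≅ Z.
  H_1: rank ker ∂_1 − rank ∂_2 = (15 − 5) − 10 = 0, and ∂_2 has invariant factor 2 > 1, so H_1 ≅ Z/2Z.
  H_2: rank ker ∂_2 − rank ∂_3 = (10 − 10) − 0 = 0, and there is no ∂_3, so H_2 ≅ 0.

H_0 = Z,  H_1 = Z/2Z,  H_2 = 0.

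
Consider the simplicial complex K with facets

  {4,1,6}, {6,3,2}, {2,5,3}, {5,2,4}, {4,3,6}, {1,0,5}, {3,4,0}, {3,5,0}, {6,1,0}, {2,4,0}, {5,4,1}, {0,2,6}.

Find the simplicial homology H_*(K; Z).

H_0 ≅ Z,  H_1 ≅ Z/2Z,  H_2 = 0.

K has 7 vertices, 18 edges, 12 triangles.
rank ∂_0 = 0, rank ∂_1 = 6 ⇒ b_0 = 7 − 0 − 6 = 1; all invariant factors of ∂_1 are 1 so no torsion. So H_0 = Z.
rank ∂_1 = 6, rank ∂_2 = 12 ⇒ b_1 = 18 − 6 − 12 = 0; ∂_2 has invariant factor(s) [2] giving torsion. So H_1 = Z/2Z.
rank ∂_2 = 12, rank ∂_3 = 0 ⇒ b_2 = 12 − 12 − 0 = 0. So H_2 = 0.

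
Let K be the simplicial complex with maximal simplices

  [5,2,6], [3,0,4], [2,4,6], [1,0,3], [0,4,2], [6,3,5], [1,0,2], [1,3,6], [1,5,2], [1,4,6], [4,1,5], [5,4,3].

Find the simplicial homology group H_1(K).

Take the total order 0 < 1 < 2 < 3 < 4 < 5 < 6 on the vertex set. Then K (dimension 2) consists of the simplices:

  0-simplices (7): [0], [1], [2], [3], [4], [5], [6]
  1-simplices (18): [0,1], [0,2], [0,3], [0,4], [1,2], [1,3], [1,4], [1,5], [1,6], [2,4], [2,5], [2,6], [3,4], [3,5], [3,6], [4,5], [4,6], [5,6]
  2-simplices (12): [0,1,2], [0,1,3], [0,2,4], [0,3,4], [1,2,5], [1,3,6], [1,4,5], [1,4,6], [2,4,6], [2,5,6], [3,4,5], [3,5,6]

so the chain groups are C_0 ≅ Z^7, C_1 ≅ Z^18, C_2 ≅ Z^12.

∂_1: C_1 → C_0 sends each edge [p,q] (with p < q) to q − p. For instance
  ∂[0,4] = [4] − [0].
The resulting 7×18 matrix has rank 6, and its Smith normal form has invariant factors (1,1,1,1,1,1).

∂_2: C_2 → C_1 sends each 2-simplex [p,q,r] to [q,r] − [p,r] + [p,q]. For instance
  ∂[0,2,4] = [2,4] − [0,4] + [0,2],
  ∂[3,5,6] = [5,6] − [3,6] + [3,5].
The 18×12 boundary matrix has rank 12 and Smith normal form diag(1,1,1,1,1,1,1,1,1,1,1,2).

Reading off H_k = ker ∂_k / im ∂_{k+1}:

  H_1: rank ker ∂_1 − rank ∂_2 = (18 − 6) − 12 = 0, and ∂_2 has invariant factor 2 > 1, so H_1 = Z/2.

H_1 = Z/2.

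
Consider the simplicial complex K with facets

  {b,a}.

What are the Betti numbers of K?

b_0 = 1, b_1 = 0.

We work with the vertex ordering a < b. The simplices of K, each written with vertices in increasing order, are:

  0-simplices (2): a, b
  1-simplices (1): ab

giving chain groups C_0 ≅ Z^2, C_1 ≅ Z^1.

∂_1: C_1 → C_0 sends each edge [p,q] (with p < q) to q − p. For instance
  ∂ab = b − a.
The 2×1 boundary matrix has rank 1 and Smith normal form diag(1).

Reading off H_k = ker ∂_k / im ∂_{k+1}:

  H_0: rank C_0 − rank ∂_1 = 2 − 1 = 1, and the invariant factors of ∂_1 are all 1, so H_0 = Z.
  H_1: rank ker ∂_1 − rank ∂_2 = (1 − 1) − 0 = 0, and there is no ∂_2, so H_1 = 0.

As a check, the Euler characteristic is 2 − 1 = 1, which agrees with 1 − 0 = 1.

Hence the Betti numbers are b_0 = 1, b_1 = 0.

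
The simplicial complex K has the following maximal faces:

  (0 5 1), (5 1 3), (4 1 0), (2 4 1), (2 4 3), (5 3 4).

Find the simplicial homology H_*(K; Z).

Take the total order 0 < 1 < 2 < 3 < 4 < 5 on the vertex set. Then K (dimension 2) consists of the simplices:

  0-simplices (6): [0], [1], [2], [3], [4], [5]
  1-simplices (12): [0,1], [0,4], [0,5], [1,2], [1,3], [1,4], [1,5], [2,3], [2,4], [3,4], [3,5], [4,5]
  2-simplices (6): [0,1,4], [0,1,5], [1,2,4], [1,3,5], [2,3,4], [3,4,5]

Hence C_0 ≅ Z^6, C_1 ≅ Z^12, C_2 ≅ Z^6.

Boundary ∂_1: C_1 → C_0 maps an edge to its endpoints' difference, ∂[p,q] = q − p. For instance
  ∂[0,4] = [4] − [0].
This gives a 6×12 integer matrix of rank 5; reducing to Smith normal form yields diagonal entries (1,1,1,1,1).

The boundary map ∂_2: C_2 → C_1 acts by ∂[p,q,r] = [q,r] − [p,r] + [p,q]. For instance
  ∂[1,2,4] = [2,4] − [1,4] + [1,2],
  ∂[0,1,4] = [1,4] − [0,4] + [0,1].
The 12×6 boundary matrix has rank 6 and Smith normal form diag(1,1,1,1,1,1).

Reading off H_k = ker ∂_k / im ∂_{k+1}:

  H_0: rank C_0 − rank ∂_1 = 6 − 5 = 1, and the invariant factors of ∂_1 are all 1, so H_0 ≅ Z.
  H_1: rank ker ∂_1 − rank ∂_2 = (12 − 5) − 6 = 1, and the invariant factors of ∂_2 are all 1, so H_1 ≅ Z.
  H_2: rank ker ∂_2 − rank ∂_3 = (6 − 6) − 0 = 0, and there is no ∂_3, so H_2 ≅ 0.

H_0 = Z,  H_1 = Z,  H_2 = 0.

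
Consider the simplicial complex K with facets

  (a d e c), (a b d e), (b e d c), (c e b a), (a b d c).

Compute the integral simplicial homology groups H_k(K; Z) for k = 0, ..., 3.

We work with the vertex ordering a < b < c < d < e. The simplices of K, each written with vertices in increasing order, are:

  0-simplices (5): a, b, c, d, e
  1-simplices (10): ab, ac, ad, ae, bc, bd, be, cd, ce, de
  2-simplices (10): abc, abd, abe, acd, ace, ade, bcd, bce, bde, cde
  3-simplices (5): abcd, abce, abde, acde, bcde

so the chain groups are C_0 ≅ Z^5, C_1 ≅ Z^10, C_2 ≅ Z^10, C_3 ≅ Z^5.

Boundary ∂_1: C_1 → C_0 is given by ∂[p,q] = [q] − [p].
As a 5×10 matrix over Z this has rank 4, with invariant factors (1,1,1,1).

Boundary ∂_2: C_2 → C_1 sends each 2-simplex [p,q,r] to [q,r] − [p,r] + [p,q]. For instance
  ∂bce = ce − be + bc,
  ∂ade = de − ae + ad.
This gives a 10×10 integer matrix of rank 6; reducing to Smith normal form yields diagonal entries (1,1,1,1,1,1).

Boundary ∂_3: C_3 → C_2 sends each 3-simplex σ to the alternating sum Σ_i (−1)^i (σ with its i-th vertex removed). For instance
  ∂acde = cde − ade + ace − acd,
  ∂abcd = bcd − acd + abd − abc.
As a 10×5 matrix over Z this has rank 4, with invariant factors (1,1,1,1).

From H_k ≅ ker(∂_k) / im(∂_{k+1}) we obtain:

  H_0: rank C_0 − rank ∂_1 = 5 − 4 = 1, and the invariant factors of ∂_1 are all 1, so H_0 ≅ Z.
  H_1: rank ker ∂_1 − rank ∂_2 = (10 − 4) − 6 = 0, and the invariant factors of ∂_2 are all 1, so H_1 ≅ 0.
  H_2: rank ker ∂_2 − rank ∂_3 = (10 − 6) − 4 = 0, and the invariant factors of ∂_3 are all 1, so H_2 ≅ 0.
  H_3: rank ker ∂_3 − rank ∂_4 = (5 − 4) − 0 = 1, and there is no ∂_4, so H_3 ≅ Z.

H_0 ≅ Z,  H_1 = 0,  H_2 = 0,  H_3 ≅ Z.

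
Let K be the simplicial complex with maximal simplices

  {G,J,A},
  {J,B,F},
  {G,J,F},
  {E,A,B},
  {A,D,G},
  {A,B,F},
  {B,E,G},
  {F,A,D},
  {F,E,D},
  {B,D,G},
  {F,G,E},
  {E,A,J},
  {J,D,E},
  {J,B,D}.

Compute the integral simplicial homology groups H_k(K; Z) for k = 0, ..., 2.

Fix the vertex order A < B < D < E < F < G < J and write every simplex with vertices in increasing order. Then dim K = 2 and the simplices of K are:

  0-simplices (7): A, B, D, E, F, G, J
  1-simplices (21): AB, AD, AE, AF, AG, AJ, BD, BE, BF, BG, BJ, DE, DF, DG, DJ, EF, EG, EJ, FG, FJ, GJ
  2-simplices (14): ABE, ABF, ADF, ADG, AEJ, AGJ, BDG, BDJ, BEG, BFJ, DEF, DEJ, EFG, FGJ

so the chain groups are C_0 ≅ Z^7, C_1 ≅ Z^21, C_2 ≅ Z^14.

Boundary ∂_1: C_1 → C_0 is given by ∂[p,q] = [q] − [p]. For instance
  ∂BF = F − B.
This gives a 7×21 integer matrix of rank 6; reducing to Smith normal form yields diagonal entries (1,1,1,1,1,1).

Boundary ∂_2: C_2 → C_1 sends each 2-simplex [p,q,r] to [q,r] − [p,r] + [p,q]. For instance
  ∂FGJ = GJ − FJ + FG,
  ∂ADG = DG − AG + AD.
This gives a 21×14 integer matrix of rank 13; reducing to Smith normal form yields diagonal entries (1,1,1,1,1,1,1,1,1,1,1,1,1).

Now H_k = ker ∂_k / im ∂_{k+1}, so:

  H_0: rank C_0 − rank ∂_1 = 7 − 6 = 1, and the invariant factors of ∂_1 are all 1, so H_0 = Z.
  H_1: rank ker ∂_1 − rank ∂_2 = (21 − 6) − 13 = 2, and the invariant factors of ∂_2 are all 1, so H_1 = Z^2.
  H_2: rank ker ∂_2 − rank ∂_3 = (14 − 13) − 0 = 1, and there is no ∂_3, so H_2 = Z.

H_0 = Z,  H_1 = Z^2,  H_2 = Z.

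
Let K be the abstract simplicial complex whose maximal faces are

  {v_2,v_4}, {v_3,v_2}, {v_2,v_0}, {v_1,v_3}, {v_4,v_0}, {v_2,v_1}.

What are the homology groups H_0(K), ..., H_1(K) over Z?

Fix the vertex order v_0 < v_1 < v_2 < v_3 < v_4 and write every simplex with vertices in increasing order. Then dim K = 1 and the simplices of K are:

  0-simplices (5): [v_0], [v_1], [v_2], [v_3], [v_4]
  1-simplices (6): [v_0,v_2], [v_0,v_4], [v_1,v_2], [v_1,v_3], [v_2,v_3], [v_2,v_4]

giving chain groups C_0 ≅ Z^5, C_1 ≅ Z^6.

∂_1: C_1 → C_0 sends each edge [p,q] (with p < q) to q − p.
The resulting 5×6 matrix has rank 4, and its Smith normal form has invariant factors (1,1,1,1).

From H_k ≅ ker(∂_k) / im(∂_{k+1}) we obtain:

  H_0: rank C_0 − rank ∂_1 = 5 − 4 = 1, and the invariant factors of ∂_1 are all 1, so H_0 = Z.
  H_1: rank ker ∂_1 − rank ∂_2 = (6 − 4) − 0 = 2, and there is no ∂_2, so H_1 = Z^2.

As a check, the Euler characteristic is 5 − 6 = -1, which agrees with 1 − 2 = -1.

H_0 = Z,  H_1 = Z^2.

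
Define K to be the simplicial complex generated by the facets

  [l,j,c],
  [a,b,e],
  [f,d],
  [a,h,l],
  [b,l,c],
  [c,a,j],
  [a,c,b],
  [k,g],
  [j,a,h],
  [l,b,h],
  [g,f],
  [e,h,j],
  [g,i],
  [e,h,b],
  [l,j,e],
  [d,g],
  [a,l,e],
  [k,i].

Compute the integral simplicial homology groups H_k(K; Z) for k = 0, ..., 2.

H_0 ≅ Z^2,  H_1 ≅ Z^2 ⊕ Z/2,  H_2 = 0.

We work with the vertex ordering a < b < c < d < e < f < g < h < i < j < k < l. The simplices of K, each written with vertices in increasing order, are:

  0-simplices (12): a, b, c, d, e, f, g, h, i, j, k, l
  1-simplices (24): ab, ac, ae, ah, aj, al, bc, be, bh, bl, cj, cl, df, dg, eh, ej, el, fg, gi, gk, hj, hl, ik, jl
  2-simplices (12): abc, abe, acj, ael, ahj, ahl, bcl, beh, bhl, cjl, ehj, ejl

giving chain groups C_0 ≅ Z^12, C_1 ≅ Z^24, C_2 ≅ Z^12.

The boundary map ∂_1: C_1 → C_0 is given by ∂[p,q] = [q] − [p]. For instance
  ∂bl = l − b.
As a 12×24 matrix over Z this has rank 10, with invariant factors (1,1,1,1,1,1,1,1,1,1).

Boundary ∂_2: C_2 → C_1 maps a triangle to the signed sum of its edges. For instance
  ∂abe = be − ae + ab,
  ∂acj = cj − aj + ac.
As a 24×12 matrix over Z this has rank 12, with invariant factors (1,1,1,1,1,1,1,1,1,1,1,2).

From H_k ≅ ker(∂_k) / im(∂_{k+1}) we obtain:

  H_0: rank C_0 − rank ∂_1 = 12 − 10 = 2, and the invariant factors of ∂_1 are all 1, so H_0 = Z^2.
  H_1: rank ker ∂_1 − rank ∂_2 = (24 − 10) − 12 = 2, and ∂_2 has invariant factor 2 > 1, so H_1 = Z^2 ⊕ Z/2.
  H_2: rank ker ∂_2 − rank ∂_3 = (12 − 12) − 0 = 0, and there is no ∂_3, so H_2 = 0.

As a check, the Euler characteristic is 12 − 24 + 12 = 0, which agrees with 2 − 2 + 0 = 0.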